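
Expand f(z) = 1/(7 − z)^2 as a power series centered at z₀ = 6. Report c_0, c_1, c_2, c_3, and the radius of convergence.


Let w = z − z₀, so z = z₀ + w.
Then 7 − z = 7 − (z₀ + w) = (7 − z₀) − w = 1 − w.
f(z) = 1/(1 − w)^2 = (1/(1)^2) · (1 − w/(1))^{−2}.
By the binomial series (1−u)^{−2} = Σ_{n≥0} C(n+1, 1) u^n for |u|<1, with u = w/(1):
  c_n = C(n+1, 1) / (1)^(n+2).
  c_0 = 1/(1)^2 = 1.
  c_1 = 2/(1)^3 = 2.
  c_2 = 3/(1)^4 = 3.
  c_3 = 4/(1)^5 = 4.
The series is valid for |w/d| < 1, i.e. |z − z₀| < |d|.
Radius of convergence: R = |7 − z₀| = |1| = 1 (distance from z₀ to the singularity z = 7).

c_0 = 1, c_1 = 2, c_2 = 3, c_3 = 4; R = 1.


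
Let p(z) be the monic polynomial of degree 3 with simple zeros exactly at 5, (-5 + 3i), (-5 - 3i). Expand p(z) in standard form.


The polynomial is p(z) = ∏_{α ∈ S} (z − α), where S = {5, (-5 + 3i), (-5 - 3i)}.
Expanding the product yields: p(z) = z^3 + 5·z^2 -16·z -170.
Note conjugate pairs combine to real quadratics: (z − (-5+3i))(z − (-5−3i)) = z² + 10z + 34.
The resulting polynomial has degree 3 and real coefficients as required.

p(z) = z^3 + 5·z^2 -16·z -170.


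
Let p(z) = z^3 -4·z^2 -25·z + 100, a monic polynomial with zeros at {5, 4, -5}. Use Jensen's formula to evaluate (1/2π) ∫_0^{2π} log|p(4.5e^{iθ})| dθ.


Zeros: -5, 4, 5; r = 4.5.
Inside |z| < r: 4. Outside (|z| ≥ r): -5, 5.
p(0) = 100, so log|p(0)| = log(100) = 4.6052.
Apply Jensen: I(r) = log|p(0)| + Σ_k log(r/|z_k|), summed over zeros inside |z| < r.
  log(r/|z_k|) for z_k = 4: log(4.5/4) = 0.1178
  Outside zeros (-5, 5) contribute nothing to the Jensen sum.
Sum over inside zeros: 0.1178.
I(r) = log|p(0)| + (inside sum) = 4.6052 + 0.1178 = 4.7230.
Note: since some zeros are outside |z| ≤ r, the simplified n·log(r) form does NOT apply — only the inside zeros contribute.

I(r) ≈ 4.7230.


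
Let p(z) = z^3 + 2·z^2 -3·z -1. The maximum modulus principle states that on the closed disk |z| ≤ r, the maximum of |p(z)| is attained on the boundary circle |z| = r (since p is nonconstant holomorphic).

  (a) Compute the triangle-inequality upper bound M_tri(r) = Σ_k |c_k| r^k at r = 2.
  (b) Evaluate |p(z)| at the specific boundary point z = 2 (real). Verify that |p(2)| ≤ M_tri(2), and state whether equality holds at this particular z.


Coefficients: c_0 = -1, c_1 = -3, c_2 = 2, c_3 = 1. Radius r = 2.
Part (a). Triangle bound: M_tri(r) = Σ_k |c_k| r^k
  = |-1|·2^0 + |-3|·2^1 + |2|·2^2 + |1|·2^3
  = 1 + 6 + 8 + 8 = 23.
This bounds M(r) := max_{|z|=r} |p(z)| from above; equality holds iff all terms c_k z^k can be made to align in phase at a single z on |z|=r.
Part (b). At z = 2 (real, on the circle |z| = r):
  p(2) = (-1)·2^0 + (-3)·2^1 + (2)·2^2 + (1)·2^3 = 9.
  |p(2)| = 9.
Check: |p(2)| = 9 ≤ 23 = M_tri(2). ✓ Equality does not hold at z = 2 (the coefficients have mixed signs, so the terms do not all align in phase there).

M_tri(2) = 23; |p(2)| = 9; equality at z=2: no.


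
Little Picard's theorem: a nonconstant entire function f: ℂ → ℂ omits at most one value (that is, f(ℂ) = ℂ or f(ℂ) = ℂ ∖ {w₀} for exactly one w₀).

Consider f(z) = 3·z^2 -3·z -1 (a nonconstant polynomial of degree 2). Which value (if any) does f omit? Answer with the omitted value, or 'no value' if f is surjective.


Little Picard bounds the complement of f(ℂ) to at most one point.
For every w ∈ ℂ, the equation p(z) − w = 0 is a nonconstant polynomial in z and hence has at least one root by the fundamental theorem of algebra. So p is surjective onto ℂ, omitting no value.

Omitted value: no value.


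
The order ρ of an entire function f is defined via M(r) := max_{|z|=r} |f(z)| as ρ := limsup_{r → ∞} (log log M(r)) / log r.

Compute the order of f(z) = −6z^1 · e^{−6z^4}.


M(r) = max_{|z|=r} |-6|·|z|^1·|e^{−6z^4}| = 6·r^1 · e^{6r^4} (the factors attain their maxima compatibly on |z|=r). Then log M(r) = log 6 + 1·log r + 6r^4, dominated by the last term, so log log M(r) ~ 4·log r. The polynomial factor -6z^1 contributes only a log r term and does not affect the order. ρ = 4.
Therefore ρ = 4.

Order ρ = 4.


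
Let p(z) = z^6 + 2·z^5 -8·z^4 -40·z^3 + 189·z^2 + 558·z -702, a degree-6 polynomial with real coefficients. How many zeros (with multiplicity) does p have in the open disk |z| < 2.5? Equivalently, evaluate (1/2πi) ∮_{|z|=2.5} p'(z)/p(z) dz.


The zeros of p are: 1, (-3 + 3i), (-3 - 3i), -3, (3 + 2i), (3 - 2i).
Their magnitudes are: 1, 4.243, 4.243, 3, 3.606, 3.606.
Zeros with |z| < R = 2.5: 1.
Count = 1.
By the argument principle, (1/2πi) ∮_{|z|=R} p'(z)/p(z) dz equals exactly this count.

Number of zeros inside |z| < 2.5: 1.


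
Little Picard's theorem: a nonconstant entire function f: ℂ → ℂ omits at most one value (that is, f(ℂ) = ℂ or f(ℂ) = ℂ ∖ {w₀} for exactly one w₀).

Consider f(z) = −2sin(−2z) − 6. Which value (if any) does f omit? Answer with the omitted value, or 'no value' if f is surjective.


Little Picard bounds the complement of f(ℂ) to at most one point.
sin is entire and surjective onto ℂ: for every w ∈ ℂ, sin(ζ) = w has a solution ζ ∈ ℂ (e.g., via the complex inverse arcsin). With ζ = −2z this gives z = ζ/(-2). Then -2·sin(−2z) takes every value in -2·ℂ = ℂ, and adding -6 is a bijection of ℂ. So f is surjective and omits no value. (Note: only on the real line is sin bounded by [−1, 1].)

Omitted value: no value.


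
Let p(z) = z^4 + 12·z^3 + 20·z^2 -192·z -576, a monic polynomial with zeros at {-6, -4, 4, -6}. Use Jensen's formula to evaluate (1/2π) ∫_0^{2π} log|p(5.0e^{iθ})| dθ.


Zeros: -6, -6, -4, 4; r = 5.0.
Inside |z| < r: -4, 4. Outside (|z| ≥ r): -6, -6.
p(0) = -576, so log|p(0)| = log(576) = 6.3561.
Apply Jensen: I(r) = log|p(0)| + Σ_k log(r/|z_k|), summed over zeros inside |z| < r.
  log(r/|z_k|) for z_k = -4: log(5.0/4) = 0.2231
  log(r/|z_k|) for z_k = 4: log(5.0/4) = 0.2231
  Outside zeros (-6, -6) contribute nothing to the Jensen sum.
Sum over inside zeros: 0.4463.
I(r) = log|p(0)| + (inside sum) = 6.3561 + 0.4463 = 6.8024.
Note: since some zeros are outside |z| ≤ r, the simplified n·log(r) form does NOT apply — only the inside zeros contribute.

I(r) ≈ 6.8024.


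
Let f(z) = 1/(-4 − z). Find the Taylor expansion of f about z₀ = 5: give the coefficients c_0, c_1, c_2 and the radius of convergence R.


Let w = z − z₀, so z = z₀ + w.
Then -4 − z = -4 − (z₀ + w) = (-4 − z₀) − w = -9 − w.
f(z) = 1/(-9 − w) = (1/(-9)) · 1/(1 − w/(-9)) = Σ_{n≥0} w^n / (-9)^(n+1).
So c_n = 1/(-9)^(n+1):
  c_0 = 1/(-9)^1 = -1/9.
  c_1 = 1/(-9)^2 = 1/81.
  c_2 = 1/(-9)^3 = -1/729.
The series is valid for |w/d| < 1, i.e. |z − z₀| < |d|.
Radius of convergence: R = |-4 − z₀| = |-9| = 9 (distance from z₀ to the singularity z = -4).

c_0 = -1/9, c_1 = 1/81, c_2 = -1/729; R = 9.


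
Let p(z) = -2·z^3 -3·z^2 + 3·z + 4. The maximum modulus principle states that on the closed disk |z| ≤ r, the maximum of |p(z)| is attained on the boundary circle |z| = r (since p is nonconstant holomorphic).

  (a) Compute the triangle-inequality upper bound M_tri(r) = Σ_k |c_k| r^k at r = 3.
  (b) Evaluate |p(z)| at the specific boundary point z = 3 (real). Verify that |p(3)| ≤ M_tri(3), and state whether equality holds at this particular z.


Coefficients: c_0 = 4, c_1 = 3, c_2 = -3, c_3 = -2. Radius r = 3.
Part (a). Triangle bound: M_tri(r) = Σ_k |c_k| r^k
  = |4|·3^0 + |3|·3^1 + |-3|·3^2 + |-2|·3^3
  = 4 + 9 + 27 + 54 = 94.
This bounds M(r) := max_{|z|=r} |p(z)| from above; equality holds iff all terms c_k z^k can be made to align in phase at a single z on |z|=r.
Part (b). At z = 3 (real, on the circle |z| = r):
  p(3) = (4)·3^0 + (3)·3^1 + (-3)·3^2 + (-2)·3^3 = -68.
  |p(3)| = 68.
Check: |p(3)| = 68 ≤ 94 = M_tri(3). ✓ Equality does not hold at z = 3 (the coefficients have mixed signs, so the terms do not all align in phase there).

M_tri(3) = 94; |p(3)| = 68; equality at z=3: no.


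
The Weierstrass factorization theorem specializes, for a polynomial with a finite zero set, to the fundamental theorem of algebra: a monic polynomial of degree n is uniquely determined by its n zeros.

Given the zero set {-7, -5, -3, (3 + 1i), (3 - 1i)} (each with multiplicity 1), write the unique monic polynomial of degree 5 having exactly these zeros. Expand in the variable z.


The polynomial is p(z) = ∏_{α ∈ S} (z − α), where S = {-7, -5, -3, (3 + 1i), (3 - 1i)}.
Expanding the product yields: p(z) = z^5 + 9·z^4 -9·z^3 -171·z^2 + 80·z + 1050.
Note conjugate pairs combine to real quadratics: (z − (3+1i))(z − (3−1i)) = z² − 6z + 10.
The resulting polynomial has degree 5 and real coefficients as required.

p(z) = z^5 + 9·z^4 -9·z^3 -171·z^2 + 80·z + 1050.


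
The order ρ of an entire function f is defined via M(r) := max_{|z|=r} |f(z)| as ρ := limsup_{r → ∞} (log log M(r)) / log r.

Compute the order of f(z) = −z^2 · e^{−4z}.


M(r) = max_{|z|=r} |-1|·|z|^2·|e^{−4z}| = 1·r^2 · e^{4r^1} (the factors attain their maxima compatibly on |z|=r). Then log M(r) = log 1 + 2·log r + 4r^1, dominated by the last term, so log log M(r) ~ 1·log r. The polynomial factor -1z^2 contributes only a log r term and does not affect the order. ρ = 1.
Therefore ρ = 1.

Order ρ = 1.


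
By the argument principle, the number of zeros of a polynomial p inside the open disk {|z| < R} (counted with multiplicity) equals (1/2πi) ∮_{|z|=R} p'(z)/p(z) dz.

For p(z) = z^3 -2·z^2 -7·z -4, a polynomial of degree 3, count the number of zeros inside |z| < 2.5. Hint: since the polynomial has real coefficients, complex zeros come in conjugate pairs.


The zeros of p are: -1, -1, 4.
Their magnitudes are: 1, 1, 4.
Zeros with |z| < R = 2.5: -1, -1.
Count = 2.
By the argument principle, (1/2πi) ∮_{|z|=R} p'(z)/p(z) dz equals exactly this count.

Number of zeros inside |z| < 2.5: 2.


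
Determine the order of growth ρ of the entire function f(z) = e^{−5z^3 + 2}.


|e^{−5z^3 + 2}| = e^{Re(-5·z^3) + 2} ≤ e^{5|z|^3 + 2} = e^{5r^3 + 2} on |z| = r, so ρ ≤ 3. Choosing z on |z|=r so that -5·z^3 is real positive (always possible by picking arg z appropriately) gives |f(z)| = e^{5r^3 + 2}, matching the bound. The additive constant 2 does not affect log log M(r) ~ 3·log r. Hence ρ = 3.
Therefore ρ = 3.

Order ρ = 3.


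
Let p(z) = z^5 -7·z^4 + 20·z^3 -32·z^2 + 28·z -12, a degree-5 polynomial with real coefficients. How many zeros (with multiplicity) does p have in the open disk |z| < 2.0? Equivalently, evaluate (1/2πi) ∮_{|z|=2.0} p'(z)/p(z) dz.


The zeros of p are: (1 + 1i), (1 - 1i), 3, (1 + 1i), (1 - 1i).
Their magnitudes are: 1.414, 1.414, 3, 1.414, 1.414.
Zeros with |z| < R = 2.0: (1 + 1i), (1 - 1i), (1 + 1i), (1 - 1i).
Count = 4.
By the argument principle, (1/2πi) ∮_{|z|=R} p'(z)/p(z) dz equals exactly this count.

Number of zeros inside |z| < 2.0: 4.


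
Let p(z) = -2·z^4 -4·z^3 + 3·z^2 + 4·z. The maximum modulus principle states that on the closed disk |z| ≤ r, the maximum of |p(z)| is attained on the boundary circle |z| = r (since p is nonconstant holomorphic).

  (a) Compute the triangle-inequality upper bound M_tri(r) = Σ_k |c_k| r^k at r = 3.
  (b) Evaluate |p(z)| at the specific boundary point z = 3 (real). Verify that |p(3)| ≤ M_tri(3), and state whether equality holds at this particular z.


Coefficients: c_0 = 0, c_1 = 4, c_2 = 3, c_3 = -4, c_4 = -2. Radius r = 3.
Part (a). Triangle bound: M_tri(r) = Σ_k |c_k| r^k
  = |0|·3^0 + |4|·3^1 + |3|·3^2 + |-4|·3^3 + |-2|·3^4
  = 0 + 12 + 27 + 108 + 162 = 309.
This bounds M(r) := max_{|z|=r} |p(z)| from above; equality holds iff all terms c_k z^k can be made to align in phase at a single z on |z|=r.
Part (b). At z = 3 (real, on the circle |z| = r):
  p(3) = (0)·3^0 + (4)·3^1 + (3)·3^2 + (-4)·3^3 + (-2)·3^4 = -231.
  |p(3)| = 231.
Check: |p(3)| = 231 ≤ 309 = M_tri(3). ✓ Equality does not hold at z = 3 (the coefficients have mixed signs, so the terms do not all align in phase there).

M_tri(3) = 309; |p(3)| = 231; equality at z=3: no.


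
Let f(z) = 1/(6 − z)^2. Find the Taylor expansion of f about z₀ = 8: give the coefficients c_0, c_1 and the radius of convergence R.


Let w = z − z₀, so z = z₀ + w.
Then 6 − z = 6 − (z₀ + w) = (6 − z₀) − w = -2 − w.
f(z) = 1/(-2 − w)^2 = (1/(-2)^2) · (1 − w/(-2))^{−2}.
By the binomial series (1−u)^{−2} = Σ_{n≥0} C(n+1, 1) u^n for |u|<1, with u = w/(-2):
  c_n = C(n+1, 1) / (-2)^(n+2).
  c_0 = 1/(-2)^2 = 1/4.
  c_1 = 2/(-2)^3 = -1/4.
The series is valid for |w/d| < 1, i.e. |z − z₀| < |d|.
Radius of convergence: R = |6 − z₀| = |-2| = 2 (distance from z₀ to the singularity z = 6).

c_0 = 1/4, c_1 = -1/4; R = 2.


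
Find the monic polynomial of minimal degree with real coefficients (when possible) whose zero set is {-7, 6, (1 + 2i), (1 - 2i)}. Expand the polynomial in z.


The polynomial is p(z) = ∏_{α ∈ S} (z − α), where S = {-7, 6, (1 + 2i), (1 - 2i)}.
Expanding the product yields: p(z) = z^4 -z^3 -39·z^2 + 89·z -210.
Note conjugate pairs combine to real quadratics: (z − (1+2i))(z − (1−2i)) = z² − 2z + 5.
The resulting polynomial has degree 4 and real coefficients as required.

p(z) = z^4 -z^3 -39·z^2 + 89·z -210.


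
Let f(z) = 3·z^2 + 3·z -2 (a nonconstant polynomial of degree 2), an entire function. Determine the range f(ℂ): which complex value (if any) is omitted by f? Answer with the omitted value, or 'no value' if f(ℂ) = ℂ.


Little Picard bounds the complement of f(ℂ) to at most one point.
For every w ∈ ℂ, the equation p(z) − w = 0 is a nonconstant polynomial in z and hence has at least one root by the fundamental theorem of algebra. So p is surjective onto ℂ, omitting no value.

Omitted value: no value.


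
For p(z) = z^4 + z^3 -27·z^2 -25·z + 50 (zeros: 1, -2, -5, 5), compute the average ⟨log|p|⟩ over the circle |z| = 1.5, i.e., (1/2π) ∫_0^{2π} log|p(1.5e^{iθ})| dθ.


Zeros: -5, -2, 1, 5; r = 1.5.
Inside |z| < r: 1. Outside (|z| ≥ r): -5, -2, 5.
p(0) = 50, so log|p(0)| = log(50) = 3.9120.
Apply Jensen: I(r) = log|p(0)| + Σ_k log(r/|z_k|), summed over zeros inside |z| < r.
  log(r/|z_k|) for z_k = 1: log(1.5/1) = 0.4055
  Outside zeros (-5, -2, 5) contribute nothing to the Jensen sum.
Sum over inside zeros: 0.4055.
I(r) = log|p(0)| + (inside sum) = 3.9120 + 0.4055 = 4.3175.
Note: since some zeros are outside |z| ≤ r, the simplified n·log(r) form does NOT apply — only the inside zeros contribute.

I(r) ≈ 4.3175.


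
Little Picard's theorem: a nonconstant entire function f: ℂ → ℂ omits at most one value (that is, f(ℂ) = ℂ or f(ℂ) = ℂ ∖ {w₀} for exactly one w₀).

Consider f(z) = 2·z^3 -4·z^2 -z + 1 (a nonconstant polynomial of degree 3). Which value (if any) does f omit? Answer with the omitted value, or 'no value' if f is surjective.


Little Picard bounds the complement of f(ℂ) to at most one point.
For every w ∈ ℂ, the equation p(z) − w = 0 is a nonconstant polynomial in z and hence has at least one root by the fundamental theorem of algebra. So p is surjective onto ℂ, omitting no value.

Omitted value: no value.


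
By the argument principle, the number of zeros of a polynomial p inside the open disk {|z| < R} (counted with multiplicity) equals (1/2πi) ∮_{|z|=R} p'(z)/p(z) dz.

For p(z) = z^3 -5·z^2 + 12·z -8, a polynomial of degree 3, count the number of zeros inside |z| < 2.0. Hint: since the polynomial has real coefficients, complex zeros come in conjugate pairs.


The zeros of p are: (2 + 2i), (2 - 2i), 1.
Their magnitudes are: 2.828, 2.828, 1.
Zeros with |z| < R = 2.0: 1.
Count = 1.
By the argument principle, (1/2πi) ∮_{|z|=R} p'(z)/p(z) dz equals exactly this count.

Number of zeros inside |z| < 2.0: 1.


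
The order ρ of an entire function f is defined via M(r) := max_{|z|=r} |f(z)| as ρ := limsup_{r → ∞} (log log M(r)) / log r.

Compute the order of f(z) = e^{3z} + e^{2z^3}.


Each summand is entire of order 1 and 3 respectively (as in the single-exponential case). The order of a sum is at most the max of the orders, so ρ ≤ 3. For the lower bound: on |z|=r choose arg z so that 2z^3 is real positive; then |e^{2z^3}| = e^{2r^3} while |e^{3z}| ≤ e^{3r^1} = o(e^{2r^3}). So |f| ≥ e^{2r^3}(1 − o(1)) and ρ ≥ 3. Hence ρ = max(1, 3) = 3.
Therefore ρ = 3.

Order ρ = 3.


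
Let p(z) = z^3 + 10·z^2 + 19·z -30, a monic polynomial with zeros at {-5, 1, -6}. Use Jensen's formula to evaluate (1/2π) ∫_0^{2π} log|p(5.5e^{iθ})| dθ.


Zeros: -6, -5, 1; r = 5.5.
Inside |z| < r: -5, 1. Outside (|z| ≥ r): -6.
p(0) = -30, so log|p(0)| = log(30) = 3.4012.
Apply Jensen: I(r) = log|p(0)| + Σ_k log(r/|z_k|), summed over zeros inside |z| < r.
  log(r/|z_k|) for z_k = -5: log(5.5/5) = 0.0953
  log(r/|z_k|) for z_k = 1: log(5.5/1) = 1.7047
  Outside zeros (-6) contribute nothing to the Jensen sum.
Sum over inside zeros: 1.8001.
I(r) = log|p(0)| + (inside sum) = 3.4012 + 1.8001 = 5.2013.
Note: since some zeros are outside |z| ≤ r, the simplified n·log(r) form does NOT apply — only the inside zeros contribute.

I(r) ≈ 5.2013.


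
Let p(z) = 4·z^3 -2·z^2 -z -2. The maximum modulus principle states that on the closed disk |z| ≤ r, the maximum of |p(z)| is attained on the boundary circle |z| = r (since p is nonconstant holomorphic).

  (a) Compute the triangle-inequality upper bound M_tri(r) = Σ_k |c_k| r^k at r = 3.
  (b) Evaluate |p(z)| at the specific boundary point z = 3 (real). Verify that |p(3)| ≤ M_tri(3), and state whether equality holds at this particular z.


Coefficients: c_0 = -2, c_1 = -1, c_2 = -2, c_3 = 4. Radius r = 3.
Part (a). Triangle bound: M_tri(r) = Σ_k |c_k| r^k
  = |-2|·3^0 + |-1|·3^1 + |-2|·3^2 + |4|·3^3
  = 2 + 3 + 18 + 108 = 131.
This bounds M(r) := max_{|z|=r} |p(z)| from above; equality holds iff all terms c_k z^k can be made to align in phase at a single z on |z|=r.
Part (b). At z = 3 (real, on the circle |z| = r):
  p(3) = (-2)·3^0 + (-1)·3^1 + (-2)·3^2 + (4)·3^3 = 85.
  |p(3)| = 85.
Check: |p(3)| = 85 ≤ 131 = M_tri(3). ✓ Equality does not hold at z = 3 (the coefficients have mixed signs, so the terms do not all align in phase there).

M_tri(3) = 131; |p(3)| = 85; equality at z=3: no.


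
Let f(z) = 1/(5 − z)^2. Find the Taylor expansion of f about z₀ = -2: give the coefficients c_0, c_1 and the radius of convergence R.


Let w = z − z₀, so z = z₀ + w.
Then 5 − z = 5 − (z₀ + w) = (5 − z₀) − w = 7 − w.
f(z) = 1/(7 − w)^2 = (1/(7)^2) · (1 − w/(7))^{−2}.
By the binomial series (1−u)^{−2} = Σ_{n≥0} C(n+1, 1) u^n for |u|<1, with u = w/(7):
  c_n = C(n+1, 1) / (7)^(n+2).
  c_0 = 1/(7)^2 = 1/49.
  c_1 = 2/(7)^3 = 2/343.
The series is valid for |w/d| < 1, i.e. |z − z₀| < |d|.
Radius of convergence: R = |5 − z₀| = |7| = 7 (distance from z₀ to the singularity z = 5).

c_0 = 1/49, c_1 = 2/343; R = 7.


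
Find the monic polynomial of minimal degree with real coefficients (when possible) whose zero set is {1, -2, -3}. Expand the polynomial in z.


The polynomial is p(z) = ∏_{α ∈ S} (z − α), where S = {1, -2, -3}.
Expanding the product yields: p(z) = z^3 + 4·z^2 + z -6.
The resulting polynomial has degree 3 and real coefficients as required.

p(z) = z^3 + 4·z^2 + z -6.


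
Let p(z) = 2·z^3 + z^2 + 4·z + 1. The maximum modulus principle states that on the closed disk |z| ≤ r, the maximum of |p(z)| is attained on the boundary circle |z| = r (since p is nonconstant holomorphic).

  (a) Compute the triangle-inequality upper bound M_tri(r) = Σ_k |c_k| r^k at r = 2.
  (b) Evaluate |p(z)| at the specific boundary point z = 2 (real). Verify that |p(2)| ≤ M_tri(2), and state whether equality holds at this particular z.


Coefficients: c_0 = 1, c_1 = 4, c_2 = 1, c_3 = 2. Radius r = 2.
Part (a). Triangle bound: M_tri(r) = Σ_k |c_k| r^k
  = |1|·2^0 + |4|·2^1 + |1|·2^2 + |2|·2^3
  = 1 + 8 + 4 + 16 = 29.
This bounds M(r) := max_{|z|=r} |p(z)| from above; equality holds iff all terms c_k z^k can be made to align in phase at a single z on |z|=r.
Part (b). At z = 2 (real, on the circle |z| = r):
  p(2) = (1)·2^0 + (4)·2^1 + (1)·2^2 + (2)·2^3 = 29.
  |p(2)| = 29.
Since all nonzero coefficients share the same sign, |p(2)| = 29 = M_tri(2); the triangle bound is attained at z = 2, so in fact M(r) = 29.

M_tri(2) = 29; |p(2)| = 29; equality at z=2: yes.


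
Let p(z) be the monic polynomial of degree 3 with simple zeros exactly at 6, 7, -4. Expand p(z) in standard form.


The polynomial is p(z) = ∏_{α ∈ S} (z − α), where S = {6, 7, -4}.
Expanding the product yields: p(z) = z^3 -9·z^2 -10·z + 168.
The resulting polynomial has degree 3 and real coefficients as required.

p(z) = z^3 -9·z^2 -10·z + 168.


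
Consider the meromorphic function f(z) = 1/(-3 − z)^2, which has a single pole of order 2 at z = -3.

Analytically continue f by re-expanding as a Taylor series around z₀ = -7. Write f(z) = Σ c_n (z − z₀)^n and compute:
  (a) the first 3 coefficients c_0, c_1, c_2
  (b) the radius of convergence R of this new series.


Let w = z − z₀, so z = z₀ + w.
Then -3 − z = -3 − (z₀ + w) = (-3 − z₀) − w = 4 − w.
f(z) = 1/(4 − w)^2 = (1/(4)^2) · (1 − w/(4))^{−2}.
By the binomial series (1−u)^{−2} = Σ_{n≥0} C(n+1, 1) u^n for |u|<1, with u = w/(4):
  c_n = C(n+1, 1) / (4)^(n+2).
  c_0 = 1/(4)^2 = 1/16.
  c_1 = 2/(4)^3 = 1/32.
  c_2 = 3/(4)^4 = 3/256.
The series is valid for |w/d| < 1, i.e. |z − z₀| < |d|.
Radius of convergence: R = |-3 − z₀| = |4| = 4 (distance from z₀ to the singularity z = -3).

c_0 = 1/16, c_1 = 1/32, c_2 = 3/256; R = 4.


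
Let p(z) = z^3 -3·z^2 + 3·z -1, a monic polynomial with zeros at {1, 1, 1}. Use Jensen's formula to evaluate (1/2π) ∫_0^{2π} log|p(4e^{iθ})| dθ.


Zeros: 1, 1, 1; r = 4.
Inside |z| < r: 1, 1, 1. Outside (|z| ≥ r): ∅.
p(0) = -1, so log|p(0)| = log(1) = 0.0000.
Apply Jensen: I(r) = log|p(0)| + Σ_k log(r/|z_k|), summed over zeros inside |z| < r.
  log(r/|z_k|) for z_k = 1: log(4/1) = 1.3863
  log(r/|z_k|) for z_k = 1: log(4/1) = 1.3863
  log(r/|z_k|) for z_k = 1: log(4/1) = 1.3863
Sum over inside zeros: 4.1589.
I(r) = log|p(0)| + (inside sum) = 0.0000 + 4.1589 = 4.1589.
Closed form (all zeros inside, monic): I(r) = n·log(r) = 3·log(4) = 4.1589. ✓

I(r) ≈ 4.1589.


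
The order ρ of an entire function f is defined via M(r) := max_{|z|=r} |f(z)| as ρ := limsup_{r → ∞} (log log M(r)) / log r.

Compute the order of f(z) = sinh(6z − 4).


sinh(w) is a linear combination of e^{iw} and e^{−iw} (or e^w, e^{−w} in the hyperbolic case), so |sinh(w)| ≤ e^{|w|}. With w = 6z − 4, |w| ≤ 6|z| + 4 = 6r + 4 on |z| = r, giving M(r) ≤ e^{6r + 4}, so ρ ≤ 1. On a suitable ray (z = it for sin/cos; z = t for sinh/cosh, t real → ∞), |sinh(6z − 4)| grows like e^{6|t|}/2, so ρ ≥ 1. Hence ρ = 1.
Therefore ρ = 1.

Order ρ = 1.


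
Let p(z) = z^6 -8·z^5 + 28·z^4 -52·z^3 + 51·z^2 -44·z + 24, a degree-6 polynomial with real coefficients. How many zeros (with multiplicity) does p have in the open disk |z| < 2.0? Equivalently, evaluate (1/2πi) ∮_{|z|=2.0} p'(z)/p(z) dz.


The zeros of p are: 1, (0 + 1i), (0 - 1i), 3, (2 + 2i), (2 - 2i).
Their magnitudes are: 1, 1, 1, 3, 2.828, 2.828.
Zeros with |z| < R = 2.0: 1, (0 + 1i), (0 - 1i).
Count = 3.
By the argument principle, (1/2πi) ∮_{|z|=R} p'(z)/p(z) dz equals exactly this count.

Number of zeros inside |z| < 2.0: 3.


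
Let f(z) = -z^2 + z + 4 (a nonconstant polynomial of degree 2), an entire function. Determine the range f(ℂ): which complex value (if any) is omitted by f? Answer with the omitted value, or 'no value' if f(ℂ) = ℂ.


Little Picard bounds the complement of f(ℂ) to at most one point.
For every w ∈ ℂ, the equation p(z) − w = 0 is a nonconstant polynomial in z and hence has at least one root by the fundamental theorem of algebra. So p is surjective onto ℂ, omitting no value.

Omitted value: no value.


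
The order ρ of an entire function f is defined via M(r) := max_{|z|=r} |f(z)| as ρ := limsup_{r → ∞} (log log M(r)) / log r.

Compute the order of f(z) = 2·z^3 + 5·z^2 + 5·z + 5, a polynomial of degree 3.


|f(z)| ≤ Σ|c_k|·r^k = O(r^3) as r → ∞. Polynomial growth is O(e^{r^ε}) for every ε > 0 (since r^3/e^{r^ε} → 0), so ρ ≤ ε for all ε > 0, i.e. ρ = 0. Every nonconstant polynomial has order 0.
Therefore ρ = 0.

Order ρ = 0.


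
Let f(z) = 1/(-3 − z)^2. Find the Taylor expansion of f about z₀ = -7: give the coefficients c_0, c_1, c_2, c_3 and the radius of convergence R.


Let w = z − z₀, so z = z₀ + w.
Then -3 − z = -3 − (z₀ + w) = (-3 − z₀) − w = 4 − w.
f(z) = 1/(4 − w)^2 = (1/(4)^2) · (1 − w/(4))^{−2}.
By the binomial series (1−u)^{−2} = Σ_{n≥0} C(n+1, 1) u^n for |u|<1, with u = w/(4):
  c_n = C(n+1, 1) / (4)^(n+2).
  c_0 = 1/(4)^2 = 1/16.
  c_1 = 2/(4)^3 = 1/32.
  c_2 = 3/(4)^4 = 3/256.
  c_3 = 4/(4)^5 = 1/256.
The series is valid for |w/d| < 1, i.e. |z − z₀| < |d|.
Radius of convergence: R = |-3 − z₀| = |4| = 4 (distance from z₀ to the singularity z = -3).

c_0 = 1/16, c_1 = 1/32, c_2 = 3/256, c_3 = 1/256; R = 4.


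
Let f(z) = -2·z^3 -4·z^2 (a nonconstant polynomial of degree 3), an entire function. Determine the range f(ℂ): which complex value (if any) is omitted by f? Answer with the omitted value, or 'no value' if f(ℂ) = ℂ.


Little Picard bounds the complement of f(ℂ) to at most one point.
For every w ∈ ℂ, the equation p(z) − w = 0 is a nonconstant polynomial in z and hence has at least one root by the fundamental theorem of algebra. So p is surjective onto ℂ, omitting no value.

Omitted value: no value.


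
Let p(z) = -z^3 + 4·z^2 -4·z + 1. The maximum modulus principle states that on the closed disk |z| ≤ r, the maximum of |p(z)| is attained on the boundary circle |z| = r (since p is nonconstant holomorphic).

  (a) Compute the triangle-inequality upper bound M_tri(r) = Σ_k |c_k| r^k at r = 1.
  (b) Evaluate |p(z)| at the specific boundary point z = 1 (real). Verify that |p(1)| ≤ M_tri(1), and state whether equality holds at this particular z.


Coefficients: c_0 = 1, c_1 = -4, c_2 = 4, c_3 = -1. Radius r = 1.
Part (a). Triangle bound: M_tri(r) = Σ_k |c_k| r^k
  = |1|·1^0 + |-4|·1^1 + |4|·1^2 + |-1|·1^3
  = 1 + 4 + 4 + 1 = 10.
This bounds M(r) := max_{|z|=r} |p(z)| from above; equality holds iff all terms c_k z^k can be made to align in phase at a single z on |z|=r.
Part (b). At z = 1 (real, on the circle |z| = r):
  p(1) = (1)·1^0 + (-4)·1^1 + (4)·1^2 + (-1)·1^3 = 0.
  |p(1)| = 0.
Check: |p(1)| = 0 ≤ 10 = M_tri(1). ✓ Equality does not hold at z = 1 (the coefficients have mixed signs, so the terms do not all align in phase there).

M_tri(1) = 10; |p(1)| = 0; equality at z=1: no.


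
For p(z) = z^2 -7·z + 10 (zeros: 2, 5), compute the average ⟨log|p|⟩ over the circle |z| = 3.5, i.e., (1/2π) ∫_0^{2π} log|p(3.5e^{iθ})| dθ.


Zeros: 2, 5; r = 3.5.
Inside |z| < r: 2. Outside (|z| ≥ r): 5.
p(0) = 10, so log|p(0)| = log(10) = 2.3026.
Apply Jensen: I(r) = log|p(0)| + Σ_k log(r/|z_k|), summed over zeros inside |z| < r.
  log(r/|z_k|) for z_k = 2: log(3.5/2) = 0.5596
  Outside zeros (5) contribute nothing to the Jensen sum.
Sum over inside zeros: 0.5596.
I(r) = log|p(0)| + (inside sum) = 2.3026 + 0.5596 = 2.8622.
Note: since some zeros are outside |z| ≤ r, the simplified n·log(r) form does NOT apply — only the inside zeros contribute.

I(r) ≈ 2.8622.


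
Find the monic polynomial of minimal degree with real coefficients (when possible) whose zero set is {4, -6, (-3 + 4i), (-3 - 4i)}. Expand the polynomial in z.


The polynomial is p(z) = ∏_{α ∈ S} (z − α), where S = {4, -6, (-3 + 4i), (-3 - 4i)}.
Expanding the product yields: p(z) = z^4 + 8·z^3 + 13·z^2 -94·z -600.
Note conjugate pairs combine to real quadratics: (z − (-3+4i))(z − (-3−4i)) = z² + 6z + 25.
The resulting polynomial has degree 4 and real coefficients as required.

p(z) = z^4 + 8·z^3 + 13·z^2 -94·z -600.


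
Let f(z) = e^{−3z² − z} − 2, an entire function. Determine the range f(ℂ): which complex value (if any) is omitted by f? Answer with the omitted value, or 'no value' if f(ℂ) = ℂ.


Little Picard bounds the complement of f(ℂ) to at most one point.
The exponent g(z) = −3z² − z is a nonconstant polynomial, hence surjective onto ℂ. So e^{g(z)} takes every value in {e^w : w ∈ ℂ} = ℂ ∖ {0}. Adding -2 shifts the range to ℂ ∖ {-2}. f omits exactly -2.

Omitted value: -2.


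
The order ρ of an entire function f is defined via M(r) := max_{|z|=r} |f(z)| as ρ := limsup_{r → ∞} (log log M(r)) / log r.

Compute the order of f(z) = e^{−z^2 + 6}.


|e^{−z^2 + 6}| = e^{Re(-1·z^2) + 6} ≤ e^{1|z|^2 + 6} = e^{1r^2 + 6} on |z| = r, so ρ ≤ 2. Choosing z on |z|=r so that -1·z^2 is real positive (always possible by picking arg z appropriately) gives |f(z)| = e^{1r^2 + 6}, matching the bound. The additive constant 6 does not affect log log M(r) ~ 2·log r. Hence ρ = 2.
Therefore ρ = 2.

Order ρ = 2.


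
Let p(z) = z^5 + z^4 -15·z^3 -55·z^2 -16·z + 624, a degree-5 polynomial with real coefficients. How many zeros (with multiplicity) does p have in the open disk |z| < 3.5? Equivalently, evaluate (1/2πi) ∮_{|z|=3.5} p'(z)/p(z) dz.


The zeros of p are: 4, 3, (-2 + 3i), (-2 - 3i), -4.
Their magnitudes are: 4, 3, 3.606, 3.606, 4.
Zeros with |z| < R = 3.5: 3.
Count = 1.
By the argument principle, (1/2πi) ∮_{|z|=R} p'(z)/p(z) dz equals exactly this count.

Number of zeros inside |z| < 3.5: 1.


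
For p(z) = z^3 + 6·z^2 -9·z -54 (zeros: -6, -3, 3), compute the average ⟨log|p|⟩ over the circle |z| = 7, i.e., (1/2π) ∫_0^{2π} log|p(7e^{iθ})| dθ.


Zeros: -6, -3, 3; r = 7.
Inside |z| < r: -6, -3, 3. Outside (|z| ≥ r): ∅.
p(0) = -54, so log|p(0)| = log(54) = 3.9890.
Apply Jensen: I(r) = log|p(0)| + Σ_k log(r/|z_k|), summed over zeros inside |z| < r.
  log(r/|z_k|) for z_k = -6: log(7/6) = 0.1542
  log(r/|z_k|) for z_k = -3: log(7/3) = 0.8473
  log(r/|z_k|) for z_k = 3: log(7/3) = 0.8473
Sum over inside zeros: 1.8487.
I(r) = log|p(0)| + (inside sum) = 3.9890 + 1.8487 = 5.8377.
Closed form (all zeros inside, monic): I(r) = n·log(r) = 3·log(7) = 5.8377. ✓

I(r) ≈ 5.8377.


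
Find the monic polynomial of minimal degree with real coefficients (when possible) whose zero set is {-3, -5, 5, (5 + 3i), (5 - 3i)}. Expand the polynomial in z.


The polynomial is p(z) = ∏_{α ∈ S} (z − α), where S = {-3, -5, 5, (5 + 3i), (5 - 3i)}.
Expanding the product yields: p(z) = z^5 -7·z^4 -21·z^3 + 277·z^2 -100·z -2550.
Note conjugate pairs combine to real quadratics: (z − (5+3i))(z − (5−3i)) = z² − 10z + 34.
The resulting polynomial has degree 5 and real coefficients as required.

p(z) = z^5 -7·z^4 -21·z^3 + 277·z^2 -100·z -2550.


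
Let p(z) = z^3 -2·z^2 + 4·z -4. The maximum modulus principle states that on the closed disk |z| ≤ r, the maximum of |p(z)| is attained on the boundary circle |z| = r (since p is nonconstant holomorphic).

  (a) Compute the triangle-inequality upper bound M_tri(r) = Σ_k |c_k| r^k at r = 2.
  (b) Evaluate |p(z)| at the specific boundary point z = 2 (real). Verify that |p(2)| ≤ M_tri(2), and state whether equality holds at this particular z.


Coefficients: c_0 = -4, c_1 = 4, c_2 = -2, c_3 = 1. Radius r = 2.
Part (a). Triangle bound: M_tri(r) = Σ_k |c_k| r^k
  = |-4|·2^0 + |4|·2^1 + |-2|·2^2 + |1|·2^3
  = 4 + 8 + 8 + 8 = 28.
This bounds M(r) := max_{|z|=r} |p(z)| from above; equality holds iff all terms c_k z^k can be made to align in phase at a single z on |z|=r.
Part (b). At z = 2 (real, on the circle |z| = r):
  p(2) = (-4)·2^0 + (4)·2^1 + (-2)·2^2 + (1)·2^3 = 4.
  |p(2)| = 4.
Check: |p(2)| = 4 ≤ 28 = M_tri(2). ✓ Equality does not hold at z = 2 (the coefficients have mixed signs, so the terms do not all align in phase there).

M_tri(2) = 28; |p(2)| = 4; equality at z=2: no.


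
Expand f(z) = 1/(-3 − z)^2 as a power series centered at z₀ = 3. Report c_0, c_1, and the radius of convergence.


Let w = z − z₀, so z = z₀ + w.
Then -3 − z = -3 − (z₀ + w) = (-3 − z₀) − w = -6 − w.
f(z) = 1/(-6 − w)^2 = (1/(-6)^2) · (1 − w/(-6))^{−2}.
By the binomial series (1−u)^{−2} = Σ_{n≥0} C(n+1, 1) u^n for |u|<1, with u = w/(-6):
  c_n = C(n+1, 1) / (-6)^(n+2).
  c_0 = 1/(-6)^2 = 1/36.
  c_1 = 2/(-6)^3 = -1/108.
The series is valid for |w/d| < 1, i.e. |z − z₀| < |d|.
Radius of convergence: R = |-3 − z₀| = |-6| = 6 (distance from z₀ to the singularity z = -3).

c_0 = 1/36, c_1 = -1/108; R = 6.


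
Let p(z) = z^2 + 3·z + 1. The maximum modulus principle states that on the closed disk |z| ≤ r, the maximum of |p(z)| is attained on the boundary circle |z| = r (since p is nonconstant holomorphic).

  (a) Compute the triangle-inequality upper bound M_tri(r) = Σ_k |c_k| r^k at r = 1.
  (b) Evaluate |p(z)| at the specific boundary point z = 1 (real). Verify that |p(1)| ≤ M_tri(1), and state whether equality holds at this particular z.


Coefficients: c_0 = 1, c_1 = 3, c_2 = 1. Radius r = 1.
Part (a). Triangle bound: M_tri(r) = Σ_k |c_k| r^k
  = |1|·1^0 + |3|·1^1 + |1|·1^2
  = 1 + 3 + 1 = 5.
This bounds M(r) := max_{|z|=r} |p(z)| from above; equality holds iff all terms c_k z^k can be made to align in phase at a single z on |z|=r.
Part (b). At z = 1 (real, on the circle |z| = r):
  p(1) = (1)·1^0 + (3)·1^1 + (1)·1^2 = 5.
  |p(1)| = 5.
Since all nonzero coefficients share the same sign, |p(1)| = 5 = M_tri(1); the triangle bound is attained at z = 1, so in fact M(r) = 5.

M_tri(1) = 5; |p(1)| = 5; equality at z=1: yes.


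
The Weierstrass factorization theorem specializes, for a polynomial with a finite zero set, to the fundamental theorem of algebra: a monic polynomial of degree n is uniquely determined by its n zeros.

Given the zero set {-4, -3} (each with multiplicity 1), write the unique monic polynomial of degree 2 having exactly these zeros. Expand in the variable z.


The polynomial is p(z) = ∏_{α ∈ S} (z − α), where S = {-4, -3}.
Expanding the product yields: p(z) = z^2 + 7·z + 12.
The resulting polynomial has degree 2 and real coefficients as required.

p(z) = z^2 + 7·z + 12.


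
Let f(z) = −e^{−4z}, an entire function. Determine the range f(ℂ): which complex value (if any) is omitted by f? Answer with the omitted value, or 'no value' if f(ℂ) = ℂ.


Little Picard bounds the complement of f(ℂ) to at most one point.
e^{−4z} is never zero on ℂ, so -1·e^{−4z} takes every value in ℂ ∖ {0}. Adding 0 shifts the range to ℂ ∖ {0}. Thus f omits exactly the value 0.

Omitted value: 0.


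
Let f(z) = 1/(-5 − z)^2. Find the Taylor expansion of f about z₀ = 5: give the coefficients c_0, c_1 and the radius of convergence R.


Let w = z − z₀, so z = z₀ + w.
Then -5 − z = -5 − (z₀ + w) = (-5 − z₀) − w = -10 − w.
f(z) = 1/(-10 − w)^2 = (1/(-10)^2) · (1 − w/(-10))^{−2}.
By the binomial series (1−u)^{−2} = Σ_{n≥0} C(n+1, 1) u^n for |u|<1, with u = w/(-10):
  c_n = C(n+1, 1) / (-10)^(n+2).
  c_0 = 1/(-10)^2 = 1/100.
  c_1 = 2/(-10)^3 = -1/500.
The series is valid for |w/d| < 1, i.e. |z − z₀| < |d|.
Radius of convergence: R = |-5 − z₀| = |-10| = 10 (distance from z₀ to the singularity z = -5).

c_0 = 1/100, c_1 = -1/500; R = 10.


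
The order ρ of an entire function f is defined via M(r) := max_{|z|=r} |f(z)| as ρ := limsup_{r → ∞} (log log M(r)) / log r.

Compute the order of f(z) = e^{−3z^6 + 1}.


|e^{−3z^6 + 1}| = e^{Re(-3·z^6) + 1} ≤ e^{3|z|^6 + 1} = e^{3r^6 + 1} on |z| = r, so ρ ≤ 6. Choosing z on |z|=r so that -3·z^6 is real positive (always possible by picking arg z appropriately) gives |f(z)| = e^{3r^6 + 1}, matching the bound. The additive constant 1 does not affect log log M(r) ~ 6·log r. Hence ρ = 6.
Therefore ρ = 6.

Order ρ = 6.


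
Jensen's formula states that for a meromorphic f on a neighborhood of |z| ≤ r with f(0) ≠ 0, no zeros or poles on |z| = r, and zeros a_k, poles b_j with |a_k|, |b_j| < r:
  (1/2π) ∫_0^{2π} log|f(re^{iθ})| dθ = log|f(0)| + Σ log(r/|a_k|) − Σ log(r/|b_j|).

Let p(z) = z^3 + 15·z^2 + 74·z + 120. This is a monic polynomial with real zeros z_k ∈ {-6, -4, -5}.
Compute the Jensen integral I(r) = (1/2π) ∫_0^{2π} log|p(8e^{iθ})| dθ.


Zeros: -6, -5, -4; r = 8.
Inside |z| < r: -6, -5, -4. Outside (|z| ≥ r): ∅.
p(0) = 120, so log|p(0)| = log(120) = 4.7875.
Apply Jensen: I(r) = log|p(0)| + Σ_k log(r/|z_k|), summed over zeros inside |z| < r.
  log(r/|z_k|) for z_k = -6: log(8/6) = 0.2877
  log(r/|z_k|) for z_k = -4: log(8/4) = 0.6931
  log(r/|z_k|) for z_k = -5: log(8/5) = 0.4700
Sum over inside zeros: 1.4508.
I(r) = log|p(0)| + (inside sum) = 4.7875 + 1.4508 = 6.2383.
Closed form (all zeros inside, monic): I(r) = n·log(r) = 3·log(8) = 6.2383. ✓

I(r) ≈ 6.2383.


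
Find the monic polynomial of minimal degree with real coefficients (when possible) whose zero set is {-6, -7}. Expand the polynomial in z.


The polynomial is p(z) = ∏_{α ∈ S} (z − α), where S = {-6, -7}.
Expanding the product yields: p(z) = z^2 + 13·z + 42.
The resulting polynomial has degree 2 and real coefficients as required.

p(z) = z^2 + 13·z + 42.


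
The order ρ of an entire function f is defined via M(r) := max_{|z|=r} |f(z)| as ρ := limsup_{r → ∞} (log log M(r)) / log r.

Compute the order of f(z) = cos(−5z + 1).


cos(w) is a linear combination of e^{iw} and e^{−iw} (or e^w, e^{−w} in the hyperbolic case), so |cos(w)| ≤ e^{|w|}. With w = −5z + 1, |w| ≤ 5|z| + 1 = 5r + 1 on |z| = r, giving M(r) ≤ e^{5r + 1}, so ρ ≤ 1. On a suitable ray (z = it for sin/cos; z = t for sinh/cosh, t real → ∞), |cos(−5z + 1)| grows like e^{5|t|}/2, so ρ ≥ 1. Hence ρ = 1.
Therefore ρ = 1.

Order ρ = 1.


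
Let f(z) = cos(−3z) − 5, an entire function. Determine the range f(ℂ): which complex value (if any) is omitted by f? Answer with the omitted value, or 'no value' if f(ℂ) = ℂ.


Little Picard bounds the complement of f(ℂ) to at most one point.
cos is entire and surjective onto ℂ: for every w ∈ ℂ, cos(ζ) = w has a solution ζ ∈ ℂ (e.g., via the complex inverse arccos). With ζ = −3z this gives z = ζ/(-3). Then 1·cos(−3z) takes every value in 1·ℂ = ℂ, and adding -5 is a bijection of ℂ. So f is surjective and omits no value. (Note: only on the real line is cos bounded by [−1, 1].)

Omitted value: no value.


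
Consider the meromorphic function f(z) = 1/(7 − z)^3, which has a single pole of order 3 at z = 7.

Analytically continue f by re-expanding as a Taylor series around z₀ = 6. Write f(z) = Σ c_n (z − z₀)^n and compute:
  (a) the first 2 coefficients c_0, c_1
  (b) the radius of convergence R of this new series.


Let w = z − z₀, so z = z₀ + w.
Then 7 − z = 7 − (z₀ + w) = (7 − z₀) − w = 1 − w.
f(z) = 1/(1 − w)^3 = (1/(1)^3) · (1 − w/(1))^{−3}.
By the binomial series (1−u)^{−3} = Σ_{n≥0} C(n+2, 2) u^n for |u|<1, with u = w/(1):
  c_n = C(n+2, 2) / (1)^(n+3).
  c_0 = 1/(1)^3 = 1.
  c_1 = 3/(1)^4 = 3.
The series is valid for |w/d| < 1, i.e. |z − z₀| < |d|.
Radius of convergence: R = |7 − z₀| = |1| = 1 (distance from z₀ to the singularity z = 7).

c_0 = 1, c_1 = 3; R = 1.


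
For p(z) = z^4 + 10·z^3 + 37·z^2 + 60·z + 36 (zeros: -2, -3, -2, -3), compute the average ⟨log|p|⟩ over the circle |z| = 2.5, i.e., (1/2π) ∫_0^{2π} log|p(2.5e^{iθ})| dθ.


Zeros: -3, -3, -2, -2; r = 2.5.
Inside |z| < r: -2, -2. Outside (|z| ≥ r): -3, -3.
p(0) = 36, so log|p(0)| = log(36) = 3.5835.
Apply Jensen: I(r) = log|p(0)| + Σ_k log(r/|z_k|), summed over zeros inside |z| < r.
  log(r/|z_k|) for z_k = -2: log(2.5/2) = 0.2231
  log(r/|z_k|) for z_k = -2: log(2.5/2) = 0.2231
  Outside zeros (-3, -3) contribute nothing to the Jensen sum.
Sum over inside zeros: 0.4463.
I(r) = log|p(0)| + (inside sum) = 3.5835 + 0.4463 = 4.0298.
Note: since some zeros are outside |z| ≤ r, the simplified n·log(r) form does NOT apply — only the inside zeros contribute.

I(r) ≈ 4.0298.
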